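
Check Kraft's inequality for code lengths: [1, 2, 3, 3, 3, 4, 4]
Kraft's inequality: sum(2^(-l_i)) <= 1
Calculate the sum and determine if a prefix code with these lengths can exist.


Sum = 2^(-1) + 2^(-2) + 2^(-3) + 2^(-3) + 2^(-3) + 2^(-4) + 2^(-4)
    = 0.5 + 0.25 + 0.125 + 0.125 + 0.125 + 0.0625 + 0.0625
    = 20/16 = 1.25
Since 1.25 > 1, Kraft's inequality is NOT satisfied.
A prefix code with these lengths CANNOT exist.

Kraft sum = 1.25. Not satisfied.


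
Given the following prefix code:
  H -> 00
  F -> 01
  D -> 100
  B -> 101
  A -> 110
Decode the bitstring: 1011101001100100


Decoding step by step:
Bits 101 -> B
Bits 110 -> A
Bits 100 -> D
Bits 110 -> A
Bits 01 -> F
Bits 00 -> H


Decoded message: BADAFH


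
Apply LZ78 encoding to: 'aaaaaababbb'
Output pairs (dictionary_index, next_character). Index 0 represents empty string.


LZ78 encoding steps:
Dictionary: {0: ''}
Step 1: w='' (idx 0), next='a' -> output (0, 'a'), add 'a' as idx 1
Step 2: w='a' (idx 1), next='a' -> output (1, 'a'), add 'aa' as idx 2
Step 3: w='aa' (idx 2), next='a' -> output (2, 'a'), add 'aaa' as idx 3
Step 4: w='' (idx 0), next='b' -> output (0, 'b'), add 'b' as idx 4
Step 5: w='a' (idx 1), next='b' -> output (1, 'b'), add 'ab' as idx 5
Step 6: w='b' (idx 4), next='b' -> output (4, 'b'), add 'bb' as idx 6


Encoded: [(0, 'a'), (1, 'a'), (2, 'a'), (0, 'b'), (1, 'b'), (4, 'b')]


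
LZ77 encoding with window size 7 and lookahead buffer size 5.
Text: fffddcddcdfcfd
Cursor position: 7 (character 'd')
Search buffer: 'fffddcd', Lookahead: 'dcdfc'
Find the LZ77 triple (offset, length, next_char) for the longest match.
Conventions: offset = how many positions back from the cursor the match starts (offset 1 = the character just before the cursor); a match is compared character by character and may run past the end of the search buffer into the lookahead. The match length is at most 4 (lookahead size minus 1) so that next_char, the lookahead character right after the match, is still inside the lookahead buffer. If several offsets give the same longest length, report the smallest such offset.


Try each offset into the search buffer:
  offset=1 (pos 6, char 'd'): match length 1
  offset=2 (pos 5, char 'c'): match length 0
  offset=3 (pos 4, char 'd'): match length 3
  offset=4 (pos 3, char 'd'): match length 1
  offset=5 (pos 2, char 'f'): match length 0
  offset=6 (pos 1, char 'f'): match length 0
  offset=7 (pos 0, char 'f'): match length 0
Longest match has length 3 at offset 3.
next_char = character at position 7 + 3 = 10 -> 'f'

Best match: offset=3, length=3 (matching 'dcd' starting at position 4)
LZ77 triple: (3, 3, 'f')


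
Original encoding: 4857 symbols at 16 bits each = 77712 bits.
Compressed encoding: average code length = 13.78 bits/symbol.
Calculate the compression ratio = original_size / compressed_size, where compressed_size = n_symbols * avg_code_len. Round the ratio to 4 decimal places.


original_size = n_symbols * orig_bits = 4857 * 16 = 77712 bits
compressed_size = n_symbols * avg_code_len = 4857 * 13.78 = 66929.46 bits
ratio = original_size / compressed_size = 77712 / 66929.46 = 1.1611

Compression ratio = 1.1611


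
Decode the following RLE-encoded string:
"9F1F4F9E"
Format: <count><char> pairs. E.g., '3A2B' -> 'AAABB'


Expanding each <count><char> pair:
  9F -> 'FFFFFFFFF'
  1F -> 'F'
  4F -> 'FFFF'
  9E -> 'EEEEEEEEE'

Decoded = FFFFFFFFFFFFFFEEEEEEEEE


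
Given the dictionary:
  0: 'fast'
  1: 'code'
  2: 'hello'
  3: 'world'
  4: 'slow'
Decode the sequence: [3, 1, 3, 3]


Look up each index in the dictionary:
  3 -> 'world'
  1 -> 'code'
  3 -> 'world'
  3 -> 'world'

Decoded: "world code world world"


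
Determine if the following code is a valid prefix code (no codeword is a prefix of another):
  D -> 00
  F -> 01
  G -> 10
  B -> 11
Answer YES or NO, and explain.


Checking each pair (does one codeword prefix another?):
  D='00' vs F='01': no prefix
  D='00' vs G='10': no prefix
  D='00' vs B='11': no prefix
  F='01' vs D='00': no prefix
  F='01' vs G='10': no prefix
  F='01' vs B='11': no prefix
  G='10' vs D='00': no prefix
  G='10' vs F='01': no prefix
  G='10' vs B='11': no prefix
  B='11' vs D='00': no prefix
  B='11' vs F='01': no prefix
  B='11' vs G='10': no prefix
No violation found over all pairs.

YES -- this is a valid prefix code. No codeword is a prefix of any other codeword.


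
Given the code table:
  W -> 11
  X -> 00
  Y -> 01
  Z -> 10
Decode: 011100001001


Decoding:
01 -> Y
11 -> W
00 -> X
00 -> X
10 -> Z
01 -> Y


Result: YWXXZY


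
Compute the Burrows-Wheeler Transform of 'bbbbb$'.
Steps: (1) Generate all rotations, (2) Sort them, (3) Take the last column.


Rotations (sorted):
  0: $bbbbb -> last char: b
  1: b$bbbb -> last char: b
  2: bb$bbb -> last char: b
  3: bbb$bb -> last char: b
  4: bbbb$b -> last char: b
  5: bbbbb$ -> last char: $


BWT = bbbbb$


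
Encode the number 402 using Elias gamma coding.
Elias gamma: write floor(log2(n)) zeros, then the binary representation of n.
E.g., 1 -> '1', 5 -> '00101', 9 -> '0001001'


num_bits = floor(log2(402)) + 1 = 9
leading_zeros = num_bits - 1 = 8
binary(402) = 110010010

Elias gamma(402) = '00000000' + '110010010' = 00000000110010010 (17 bits)


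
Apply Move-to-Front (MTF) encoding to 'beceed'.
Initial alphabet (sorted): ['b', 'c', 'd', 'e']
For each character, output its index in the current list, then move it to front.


MTF encoding:
'b': index 0 in ['b', 'c', 'd', 'e'] -> ['b', 'c', 'd', 'e']
'e': index 3 in ['b', 'c', 'd', 'e'] -> ['e', 'b', 'c', 'd']
'c': index 2 in ['e', 'b', 'c', 'd'] -> ['c', 'e', 'b', 'd']
'e': index 1 in ['c', 'e', 'b', 'd'] -> ['e', 'c', 'b', 'd']
'e': index 0 in ['e', 'c', 'b', 'd'] -> ['e', 'c', 'b', 'd']
'd': index 3 in ['e', 'c', 'b', 'd'] -> ['d', 'e', 'c', 'b']


Output: [0, 3, 2, 1, 0, 3]


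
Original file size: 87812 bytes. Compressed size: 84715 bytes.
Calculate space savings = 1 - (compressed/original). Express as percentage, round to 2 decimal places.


ratio = compressed/original = 84715/87812 = 0.964731
savings = 1 - ratio = 1 - 0.964731 = 0.035269
as a percentage: 0.035269 * 100 = 3.53%

Space savings = 1 - 84715/87812 = 3.53%


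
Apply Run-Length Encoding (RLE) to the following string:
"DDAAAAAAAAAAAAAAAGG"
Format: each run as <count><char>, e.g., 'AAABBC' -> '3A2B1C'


Scanning runs left to right:
  i=0: run of 'D' x 2 -> '2D'
  i=2: run of 'A' x 15 -> '15A'
  i=17: run of 'G' x 2 -> '2G'

RLE = 2D15A2G


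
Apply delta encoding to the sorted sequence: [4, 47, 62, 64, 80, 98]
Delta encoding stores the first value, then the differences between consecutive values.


First value: 4
Deltas:
  47 - 4 = 43
  62 - 47 = 15
  64 - 62 = 2
  80 - 64 = 16
  98 - 80 = 18


Delta encoded: [4, 43, 15, 2, 16, 18]


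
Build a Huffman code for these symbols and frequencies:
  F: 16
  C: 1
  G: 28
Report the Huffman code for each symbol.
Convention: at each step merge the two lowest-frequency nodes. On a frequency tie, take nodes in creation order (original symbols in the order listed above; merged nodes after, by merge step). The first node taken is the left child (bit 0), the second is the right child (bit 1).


Huffman tree construction:
Step 1: Merge C(1) + F(16) = 17
Step 2: Merge (C+F)(17) + G(28) = 45
Read each symbol's code off the tree from the root (left child = 0, right child = 1).

Codes:
  F: 01 (length 2)
  C: 00 (length 2)
  G: 1 (length 1)
Average code length: 62/45 = 1.3778 bits/symbol


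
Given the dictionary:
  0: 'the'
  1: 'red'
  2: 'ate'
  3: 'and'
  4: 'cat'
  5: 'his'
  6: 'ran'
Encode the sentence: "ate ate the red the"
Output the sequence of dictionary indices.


Look up each word in the dictionary:
  'ate' -> 2
  'ate' -> 2
  'the' -> 0
  'red' -> 1
  'the' -> 0

Encoded: [2, 2, 0, 1, 0]


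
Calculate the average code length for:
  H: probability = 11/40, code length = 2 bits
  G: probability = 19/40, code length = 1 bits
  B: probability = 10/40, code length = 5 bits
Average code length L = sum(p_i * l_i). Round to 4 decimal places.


Weighted contributions p_i * l_i:
  H: (11/40) * 2 = 22/40
  G: (19/40) * 1 = 19/40
  B: (10/40) * 5 = 50/40
Sum = (22 + 19 + 50)/40 = 91/40

L = 91/40 = 2.2750 bits/symbol


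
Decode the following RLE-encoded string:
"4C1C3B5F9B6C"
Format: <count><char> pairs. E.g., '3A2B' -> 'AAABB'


Expanding each <count><char> pair:
  4C -> 'CCCC'
  1C -> 'C'
  3B -> 'BBB'
  5F -> 'FFFFF'
  9B -> 'BBBBBBBBB'
  6C -> 'CCCCCC'

Decoded = CCCCCBBBFFFFFBBBBBBBBBCCCCCC


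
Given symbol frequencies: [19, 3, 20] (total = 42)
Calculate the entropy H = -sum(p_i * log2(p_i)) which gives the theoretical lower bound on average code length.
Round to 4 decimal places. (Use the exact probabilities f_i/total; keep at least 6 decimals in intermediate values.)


Per-symbol terms -p_i * log2(p_i) with p_i = f_i/42:
  p = 19/42 = 0.452381: log2(p) = -1.144390, -p*log2(p) = 0.517700
  p = 3/42 = 0.071429: log2(p) = -3.807355, -p*log2(p) = 0.271954
  p = 20/42 = 0.476190: log2(p) = -1.070389, -p*log2(p) = 0.509709
H = 0.517700 + 0.271954 + 0.509709 = 1.299363

H = 1.2994 bits/symbol


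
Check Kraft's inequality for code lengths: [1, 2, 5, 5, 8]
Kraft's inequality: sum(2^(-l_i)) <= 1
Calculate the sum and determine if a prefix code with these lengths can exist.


Sum = 2^(-1) + 2^(-2) + 2^(-5) + 2^(-5) + 2^(-8)
    = 0.5 + 0.25 + 0.03125 + 0.03125 + 0.00390625
    = 209/256 = 0.81640625
Since 0.81640625 <= 1, Kraft's inequality IS satisfied.
A prefix code with these lengths CAN exist.

Kraft sum = 0.81640625. Satisfied.


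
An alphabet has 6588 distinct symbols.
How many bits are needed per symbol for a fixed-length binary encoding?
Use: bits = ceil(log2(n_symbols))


log2(6588) = 12.6856
Bracket: 2^12 = 4096 < 6588 <= 2^13 = 8192
So ceil(log2(6588)) = 13

bits = ceil(log2(6588)) = ceil(12.6856) = 13 bits


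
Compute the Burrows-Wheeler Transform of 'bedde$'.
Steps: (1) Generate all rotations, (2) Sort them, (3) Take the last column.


Rotations (sorted):
  0: $bedde -> last char: e
  1: bedde$ -> last char: $
  2: dde$be -> last char: e
  3: de$bed -> last char: d
  4: e$bedd -> last char: d
  5: edde$b -> last char: b


BWT = e$eddb


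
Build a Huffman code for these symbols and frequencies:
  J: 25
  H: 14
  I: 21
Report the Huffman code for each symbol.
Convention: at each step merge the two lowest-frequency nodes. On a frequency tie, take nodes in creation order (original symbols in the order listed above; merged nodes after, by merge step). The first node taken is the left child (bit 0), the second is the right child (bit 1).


Huffman tree construction:
Step 1: Merge H(14) + I(21) = 35
Step 2: Merge J(25) + (H+I)(35) = 60
Read each symbol's code off the tree from the root (left child = 0, right child = 1).

Codes:
  J: 0 (length 1)
  H: 10 (length 2)
  I: 11 (length 2)
Average code length: 95/60 = 1.5833 bits/symbol


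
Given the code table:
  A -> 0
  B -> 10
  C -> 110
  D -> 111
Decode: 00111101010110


Decoding:
0 -> A
0 -> A
111 -> D
10 -> B
10 -> B
10 -> B
110 -> C


Result: AADBBBC


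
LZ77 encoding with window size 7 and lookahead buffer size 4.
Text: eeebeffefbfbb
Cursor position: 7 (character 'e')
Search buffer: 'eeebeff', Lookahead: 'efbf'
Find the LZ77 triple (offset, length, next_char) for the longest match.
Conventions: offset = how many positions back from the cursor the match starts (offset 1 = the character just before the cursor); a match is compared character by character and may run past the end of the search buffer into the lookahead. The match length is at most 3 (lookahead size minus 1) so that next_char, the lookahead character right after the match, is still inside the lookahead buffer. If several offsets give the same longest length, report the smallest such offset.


Try each offset into the search buffer:
  offset=1 (pos 6, char 'f'): match length 0
  offset=2 (pos 5, char 'f'): match length 0
  offset=3 (pos 4, char 'e'): match length 2
  offset=4 (pos 3, char 'b'): match length 0
  offset=5 (pos 2, char 'e'): match length 1
  offset=6 (pos 1, char 'e'): match length 1
  offset=7 (pos 0, char 'e'): match length 1
Longest match has length 2 at offset 3.
next_char = character at position 7 + 2 = 9 -> 'b'

Best match: offset=3, length=2 (matching 'ef' starting at position 4)
LZ77 triple: (3, 2, 'b')


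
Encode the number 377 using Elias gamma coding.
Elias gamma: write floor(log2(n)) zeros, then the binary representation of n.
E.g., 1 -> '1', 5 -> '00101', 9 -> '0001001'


num_bits = floor(log2(377)) + 1 = 9
leading_zeros = num_bits - 1 = 8
binary(377) = 101111001

Elias gamma(377) = '00000000' + '101111001' = 00000000101111001 (17 bits)


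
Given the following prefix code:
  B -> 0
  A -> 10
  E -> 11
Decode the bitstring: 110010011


Decoding step by step:
Bits 11 -> E
Bits 0 -> B
Bits 0 -> B
Bits 10 -> A
Bits 0 -> B
Bits 11 -> E


Decoded message: EBBABE


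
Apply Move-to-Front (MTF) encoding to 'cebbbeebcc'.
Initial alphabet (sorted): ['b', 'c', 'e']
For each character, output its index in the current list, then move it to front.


MTF encoding:
'c': index 1 in ['b', 'c', 'e'] -> ['c', 'b', 'e']
'e': index 2 in ['c', 'b', 'e'] -> ['e', 'c', 'b']
'b': index 2 in ['e', 'c', 'b'] -> ['b', 'e', 'c']
'b': index 0 in ['b', 'e', 'c'] -> ['b', 'e', 'c']
'b': index 0 in ['b', 'e', 'c'] -> ['b', 'e', 'c']
'e': index 1 in ['b', 'e', 'c'] -> ['e', 'b', 'c']
'e': index 0 in ['e', 'b', 'c'] -> ['e', 'b', 'c']
'b': index 1 in ['e', 'b', 'c'] -> ['b', 'e', 'c']
'c': index 2 in ['b', 'e', 'c'] -> ['c', 'b', 'e']
'c': index 0 in ['c', 'b', 'e'] -> ['c', 'b', 'e']


Output: [1, 2, 2, 0, 0, 1, 0, 1, 2, 0]


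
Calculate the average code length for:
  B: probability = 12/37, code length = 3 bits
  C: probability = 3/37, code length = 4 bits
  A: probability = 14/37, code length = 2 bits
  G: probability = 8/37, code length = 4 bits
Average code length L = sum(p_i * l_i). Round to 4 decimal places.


Weighted contributions p_i * l_i:
  B: (12/37) * 3 = 36/37
  C: (3/37) * 4 = 12/37
  A: (14/37) * 2 = 28/37
  G: (8/37) * 4 = 32/37
Sum = (36 + 12 + 28 + 32)/37 = 108/37

L = 108/37 = 2.9189 bits/symbol


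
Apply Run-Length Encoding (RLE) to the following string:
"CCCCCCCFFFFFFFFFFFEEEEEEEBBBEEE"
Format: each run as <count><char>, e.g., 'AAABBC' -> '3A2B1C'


Scanning runs left to right:
  i=0: run of 'C' x 7 -> '7C'
  i=7: run of 'F' x 11 -> '11F'
  i=18: run of 'E' x 7 -> '7E'
  i=25: run of 'B' x 3 -> '3B'
  i=28: run of 'E' x 3 -> '3E'

RLE = 7C11F7E3B3E


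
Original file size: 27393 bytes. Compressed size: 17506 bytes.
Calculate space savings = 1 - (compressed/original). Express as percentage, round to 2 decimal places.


ratio = compressed/original = 17506/27393 = 0.639068
savings = 1 - ratio = 1 - 0.639068 = 0.360932
as a percentage: 0.360932 * 100 = 36.09%

Space savings = 1 - 17506/27393 = 36.09%


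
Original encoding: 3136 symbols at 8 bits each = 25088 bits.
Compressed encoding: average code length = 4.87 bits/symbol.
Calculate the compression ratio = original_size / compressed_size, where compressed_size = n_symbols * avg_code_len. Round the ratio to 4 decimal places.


original_size = n_symbols * orig_bits = 3136 * 8 = 25088 bits
compressed_size = n_symbols * avg_code_len = 3136 * 4.87 = 15272.32 bits
ratio = original_size / compressed_size = 25088 / 15272.32 = 1.6427

Compression ratio = 1.6427


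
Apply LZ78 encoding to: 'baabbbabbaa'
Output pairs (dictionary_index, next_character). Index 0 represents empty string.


LZ78 encoding steps:
Dictionary: {0: ''}
Step 1: w='' (idx 0), next='b' -> output (0, 'b'), add 'b' as idx 1
Step 2: w='' (idx 0), next='a' -> output (0, 'a'), add 'a' as idx 2
Step 3: w='a' (idx 2), next='b' -> output (2, 'b'), add 'ab' as idx 3
Step 4: w='b' (idx 1), next='b' -> output (1, 'b'), add 'bb' as idx 4
Step 5: w='ab' (idx 3), next='b' -> output (3, 'b'), add 'abb' as idx 5
Step 6: w='a' (idx 2), next='a' -> output (2, 'a'), add 'aa' as idx 6


Encoded: [(0, 'b'), (0, 'a'), (2, 'b'), (1, 'b'), (3, 'b'), (2, 'a')]


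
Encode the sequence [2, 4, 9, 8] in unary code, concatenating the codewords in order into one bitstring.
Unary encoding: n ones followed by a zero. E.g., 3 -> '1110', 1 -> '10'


Encode each number as n ones followed by a terminating 0:
  2 -> 110 (3 bits)
  4 -> 11110 (5 bits)
  9 -> 1111111110 (10 bits)
  8 -> 111111110 (9 bits)
Total length = 3 + 5 + 10 + 9 = 27 bits.

Unary([2, 4, 9, 8]) = 110111101111111110111111110 (27 bits)


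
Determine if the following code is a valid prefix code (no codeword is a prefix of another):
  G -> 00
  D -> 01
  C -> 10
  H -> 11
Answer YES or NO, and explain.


Checking each pair (does one codeword prefix another?):
  G='00' vs D='01': no prefix
  G='00' vs C='10': no prefix
  G='00' vs H='11': no prefix
  D='01' vs G='00': no prefix
  D='01' vs C='10': no prefix
  D='01' vs H='11': no prefix
  C='10' vs G='00': no prefix
  C='10' vs D='01': no prefix
  C='10' vs H='11': no prefix
  H='11' vs G='00': no prefix
  H='11' vs D='01': no prefix
  H='11' vs C='10': no prefix
No violation found over all pairs.

YES -- this is a valid prefix code. No codeword is a prefix of any other codeword.


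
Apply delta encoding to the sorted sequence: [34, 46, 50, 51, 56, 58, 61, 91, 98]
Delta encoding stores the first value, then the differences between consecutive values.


First value: 34
Deltas:
  46 - 34 = 12
  50 - 46 = 4
  51 - 50 = 1
  56 - 51 = 5
  58 - 56 = 2
  61 - 58 = 3
  91 - 61 = 30
  98 - 91 = 7


Delta encoded: [34, 12, 4, 1, 5, 2, 3, 30, 7]


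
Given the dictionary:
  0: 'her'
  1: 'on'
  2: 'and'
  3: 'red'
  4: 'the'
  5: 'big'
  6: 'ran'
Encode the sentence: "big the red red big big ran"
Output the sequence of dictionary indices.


Look up each word in the dictionary:
  'big' -> 5
  'the' -> 4
  'red' -> 3
  'red' -> 3
  'big' -> 5
  'big' -> 5
  'ran' -> 6

Encoded: [5, 4, 3, 3, 5, 5, 6]


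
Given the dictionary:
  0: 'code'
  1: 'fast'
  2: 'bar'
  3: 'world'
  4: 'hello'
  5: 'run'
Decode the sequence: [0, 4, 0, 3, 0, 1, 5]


Look up each index in the dictionary:
  0 -> 'code'
  4 -> 'hello'
  0 -> 'code'
  3 -> 'world'
  0 -> 'code'
  1 -> 'fast'
  5 -> 'run'

Decoded: "code hello code world code fast run"


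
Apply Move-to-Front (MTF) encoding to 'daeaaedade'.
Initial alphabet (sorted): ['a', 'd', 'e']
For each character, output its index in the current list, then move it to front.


MTF encoding:
'd': index 1 in ['a', 'd', 'e'] -> ['d', 'a', 'e']
'a': index 1 in ['d', 'a', 'e'] -> ['a', 'd', 'e']
'e': index 2 in ['a', 'd', 'e'] -> ['e', 'a', 'd']
'a': index 1 in ['e', 'a', 'd'] -> ['a', 'e', 'd']
'a': index 0 in ['a', 'e', 'd'] -> ['a', 'e', 'd']
'e': index 1 in ['a', 'e', 'd'] -> ['e', 'a', 'd']
'd': index 2 in ['e', 'a', 'd'] -> ['d', 'e', 'a']
'a': index 2 in ['d', 'e', 'a'] -> ['a', 'd', 'e']
'd': index 1 in ['a', 'd', 'e'] -> ['d', 'a', 'e']
'e': index 2 in ['d', 'a', 'e'] -> ['e', 'd', 'a']


Output: [1, 1, 2, 1, 0, 1, 2, 2, 1, 2]


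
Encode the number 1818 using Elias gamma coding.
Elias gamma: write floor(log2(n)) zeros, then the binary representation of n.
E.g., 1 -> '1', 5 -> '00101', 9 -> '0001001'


num_bits = floor(log2(1818)) + 1 = 11
leading_zeros = num_bits - 1 = 10
binary(1818) = 11100011010

Elias gamma(1818) = '0000000000' + '11100011010' = 000000000011100011010 (21 bits)


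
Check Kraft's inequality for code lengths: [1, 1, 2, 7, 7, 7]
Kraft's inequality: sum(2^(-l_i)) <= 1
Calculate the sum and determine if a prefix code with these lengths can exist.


Sum = 2^(-1) + 2^(-1) + 2^(-2) + 2^(-7) + 2^(-7) + 2^(-7)
    = 0.5 + 0.5 + 0.25 + 0.0078125 + 0.0078125 + 0.0078125
    = 163/128 = 1.2734375
Since 1.2734375 > 1, Kraft's inequality is NOT satisfied.
A prefix code with these lengths CANNOT exist.

Kraft sum = 1.2734375. Not satisfied.


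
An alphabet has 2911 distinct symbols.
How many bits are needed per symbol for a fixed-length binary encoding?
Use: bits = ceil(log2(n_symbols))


log2(2911) = 11.5073
Bracket: 2^11 = 2048 < 2911 <= 2^12 = 4096
So ceil(log2(2911)) = 12

bits = ceil(log2(2911)) = ceil(11.5073) = 12 bits


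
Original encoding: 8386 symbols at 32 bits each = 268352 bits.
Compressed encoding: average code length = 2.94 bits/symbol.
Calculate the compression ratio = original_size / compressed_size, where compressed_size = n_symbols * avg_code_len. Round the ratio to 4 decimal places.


original_size = n_symbols * orig_bits = 8386 * 32 = 268352 bits
compressed_size = n_symbols * avg_code_len = 8386 * 2.94 = 24654.84 bits
ratio = original_size / compressed_size = 268352 / 24654.84 = 10.8844

Compression ratio = 10.8844


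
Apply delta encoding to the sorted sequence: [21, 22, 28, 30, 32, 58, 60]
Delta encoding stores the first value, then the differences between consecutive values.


First value: 21
Deltas:
  22 - 21 = 1
  28 - 22 = 6
  30 - 28 = 2
  32 - 30 = 2
  58 - 32 = 26
  60 - 58 = 2


Delta encoded: [21, 1, 6, 2, 2, 26, 2]


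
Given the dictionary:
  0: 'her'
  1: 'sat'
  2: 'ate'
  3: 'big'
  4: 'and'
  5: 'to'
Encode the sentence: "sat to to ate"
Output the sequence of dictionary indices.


Look up each word in the dictionary:
  'sat' -> 1
  'to' -> 5
  'to' -> 5
  'ate' -> 2

Encoded: [1, 5, 5, 2]


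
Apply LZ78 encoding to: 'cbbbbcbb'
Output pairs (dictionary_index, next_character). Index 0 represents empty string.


LZ78 encoding steps:
Dictionary: {0: ''}
Step 1: w='' (idx 0), next='c' -> output (0, 'c'), add 'c' as idx 1
Step 2: w='' (idx 0), next='b' -> output (0, 'b'), add 'b' as idx 2
Step 3: w='b' (idx 2), next='b' -> output (2, 'b'), add 'bb' as idx 3
Step 4: w='b' (idx 2), next='c' -> output (2, 'c'), add 'bc' as idx 4
Step 5: w='bb' (idx 3), end of input -> output (3, '')


Encoded: [(0, 'c'), (0, 'b'), (2, 'b'), (2, 'c'), (3, '')]


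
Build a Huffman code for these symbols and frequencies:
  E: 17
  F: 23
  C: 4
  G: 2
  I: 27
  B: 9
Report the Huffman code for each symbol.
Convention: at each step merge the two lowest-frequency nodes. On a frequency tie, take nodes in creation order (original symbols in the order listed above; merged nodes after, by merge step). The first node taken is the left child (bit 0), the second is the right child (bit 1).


Huffman tree construction:
Step 1: Merge G(2) + C(4) = 6
Step 2: Merge (G+C)(6) + B(9) = 15
Step 3: Merge ((G+C)+B)(15) + E(17) = 32
Step 4: Merge F(23) + I(27) = 50
Step 5: Merge (((G+C)+B)+E)(32) + (F+I)(50) = 82
Read each symbol's code off the tree from the root (left child = 0, right child = 1).

Codes:
  E: 01 (length 2)
  F: 10 (length 2)
  C: 0001 (length 4)
  G: 0000 (length 4)
  I: 11 (length 2)
  B: 001 (length 3)
Average code length: 185/82 = 2.2561 bits/symbol


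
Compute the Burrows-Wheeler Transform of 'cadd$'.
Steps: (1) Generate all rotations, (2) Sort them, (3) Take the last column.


Rotations (sorted):
  0: $cadd -> last char: d
  1: add$c -> last char: c
  2: cadd$ -> last char: $
  3: d$cad -> last char: d
  4: dd$ca -> last char: a


BWT = dc$da


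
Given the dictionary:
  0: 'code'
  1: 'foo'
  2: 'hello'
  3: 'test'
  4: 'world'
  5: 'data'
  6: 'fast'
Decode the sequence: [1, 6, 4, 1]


Look up each index in the dictionary:
  1 -> 'foo'
  6 -> 'fast'
  4 -> 'world'
  1 -> 'foo'

Decoded: "foo fast world foo"


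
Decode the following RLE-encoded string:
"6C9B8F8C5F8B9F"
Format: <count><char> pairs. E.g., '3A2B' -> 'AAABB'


Expanding each <count><char> pair:
  6C -> 'CCCCCC'
  9B -> 'BBBBBBBBB'
  8F -> 'FFFFFFFF'
  8C -> 'CCCCCCCC'
  5F -> 'FFFFF'
  8B -> 'BBBBBBBB'
  9F -> 'FFFFFFFFF'

Decoded = CCCCCCBBBBBBBBBFFFFFFFFCCCCCCCCFFFFFBBBBBBBBFFFFFFFFF


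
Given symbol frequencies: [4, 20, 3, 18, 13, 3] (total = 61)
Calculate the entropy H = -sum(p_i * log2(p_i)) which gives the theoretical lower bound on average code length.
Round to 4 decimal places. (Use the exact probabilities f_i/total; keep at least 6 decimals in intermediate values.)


Per-symbol terms -p_i * log2(p_i) with p_i = f_i/61:
  p = 4/61 = 0.065574: log2(p) = -3.930737, -p*log2(p) = 0.257753
  p = 20/61 = 0.327869: log2(p) = -1.608809, -p*log2(p) = 0.527478
  p = 3/61 = 0.049180: log2(p) = -4.345775, -p*log2(p) = 0.213727
  p = 18/61 = 0.295082: log2(p) = -1.760812, -p*log2(p) = 0.519584
  p = 13/61 = 0.213115: log2(p) = -2.230298, -p*log2(p) = 0.475309
  p = 3/61 = 0.049180: log2(p) = -4.345775, -p*log2(p) = 0.213727
H = 0.257753 + 0.527478 + 0.213727 + 0.519584 + 0.475309 + 0.213727 = 2.207578

H = 2.2076 bits/symbol


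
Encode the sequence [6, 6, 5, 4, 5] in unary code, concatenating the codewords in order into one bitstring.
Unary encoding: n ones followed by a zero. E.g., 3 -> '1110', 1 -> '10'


Encode each number as n ones followed by a terminating 0:
  6 -> 1111110 (7 bits)
  6 -> 1111110 (7 bits)
  5 -> 111110 (6 bits)
  4 -> 11110 (5 bits)
  5 -> 111110 (6 bits)
Total length = 7 + 7 + 6 + 5 + 6 = 31 bits.

Unary([6, 6, 5, 4, 5]) = 1111110111111011111011110111110 (31 bits)


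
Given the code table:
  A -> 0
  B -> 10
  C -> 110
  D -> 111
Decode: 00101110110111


Decoding:
0 -> A
0 -> A
10 -> B
111 -> D
0 -> A
110 -> C
111 -> D


Result: AABDACD


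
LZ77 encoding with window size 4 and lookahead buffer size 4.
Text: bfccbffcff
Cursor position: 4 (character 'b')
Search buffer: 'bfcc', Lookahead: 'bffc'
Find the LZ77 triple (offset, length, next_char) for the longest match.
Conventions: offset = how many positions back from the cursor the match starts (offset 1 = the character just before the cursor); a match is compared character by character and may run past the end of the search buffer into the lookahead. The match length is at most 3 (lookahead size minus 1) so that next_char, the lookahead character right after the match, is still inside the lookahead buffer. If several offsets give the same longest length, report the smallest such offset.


Try each offset into the search buffer:
  offset=1 (pos 3, char 'c'): match length 0
  offset=2 (pos 2, char 'c'): match length 0
  offset=3 (pos 1, char 'f'): match length 0
  offset=4 (pos 0, char 'b'): match length 2
Longest match has length 2 at offset 4.
next_char = character at position 4 + 2 = 6 -> 'f'

Best match: offset=4, length=2 (matching 'bf' starting at position 0)
LZ77 triple: (4, 2, 'f')


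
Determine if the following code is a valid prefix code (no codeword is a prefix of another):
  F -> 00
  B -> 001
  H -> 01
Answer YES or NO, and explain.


Checking each pair (does one codeword prefix another?):
  F='00' vs B='001': prefix -- VIOLATION

NO -- this is NOT a valid prefix code. F (00) is a prefix of B (001).


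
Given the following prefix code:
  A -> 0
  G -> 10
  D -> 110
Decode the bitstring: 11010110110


Decoding step by step:
Bits 110 -> D
Bits 10 -> G
Bits 110 -> D
Bits 110 -> D


Decoded message: DGDD


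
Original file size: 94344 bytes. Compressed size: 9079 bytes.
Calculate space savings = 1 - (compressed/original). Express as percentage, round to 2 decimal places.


ratio = compressed/original = 9079/94344 = 0.096233
savings = 1 - ratio = 1 - 0.096233 = 0.903767
as a percentage: 0.903767 * 100 = 90.38%

Space savings = 1 - 9079/94344 = 90.38%


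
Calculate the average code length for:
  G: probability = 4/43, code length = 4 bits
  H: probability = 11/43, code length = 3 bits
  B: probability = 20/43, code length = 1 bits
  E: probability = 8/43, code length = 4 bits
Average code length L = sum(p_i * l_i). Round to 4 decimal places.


Weighted contributions p_i * l_i:
  G: (4/43) * 4 = 16/43
  H: (11/43) * 3 = 33/43
  B: (20/43) * 1 = 20/43
  E: (8/43) * 4 = 32/43
Sum = (16 + 33 + 20 + 32)/43 = 101/43

L = 101/43 = 2.3488 bits/symbol


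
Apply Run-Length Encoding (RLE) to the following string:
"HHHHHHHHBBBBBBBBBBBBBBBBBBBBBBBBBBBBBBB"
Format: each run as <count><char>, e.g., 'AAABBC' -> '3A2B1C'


Scanning runs left to right:
  i=0: run of 'H' x 8 -> '8H'
  i=8: run of 'B' x 31 -> '31B'

RLE = 8H31B


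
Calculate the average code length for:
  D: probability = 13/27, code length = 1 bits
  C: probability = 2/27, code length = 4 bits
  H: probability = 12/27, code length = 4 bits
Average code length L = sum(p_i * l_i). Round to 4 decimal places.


Weighted contributions p_i * l_i:
  D: (13/27) * 1 = 13/27
  C: (2/27) * 4 = 8/27
  H: (12/27) * 4 = 48/27
Sum = (13 + 8 + 48)/27 = 69/27

L = 69/27 = 2.5556 bits/symbol


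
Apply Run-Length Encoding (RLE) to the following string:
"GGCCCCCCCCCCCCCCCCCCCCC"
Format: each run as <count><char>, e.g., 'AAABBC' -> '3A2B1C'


Scanning runs left to right:
  i=0: run of 'G' x 2 -> '2G'
  i=2: run of 'C' x 21 -> '21C'

RLE = 2G21C


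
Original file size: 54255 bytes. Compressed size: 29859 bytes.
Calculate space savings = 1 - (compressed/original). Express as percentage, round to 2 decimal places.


ratio = compressed/original = 29859/54255 = 0.550346
savings = 1 - ratio = 1 - 0.550346 = 0.449654
as a percentage: 0.449654 * 100 = 44.97%

Space savings = 1 - 29859/54255 = 44.97%


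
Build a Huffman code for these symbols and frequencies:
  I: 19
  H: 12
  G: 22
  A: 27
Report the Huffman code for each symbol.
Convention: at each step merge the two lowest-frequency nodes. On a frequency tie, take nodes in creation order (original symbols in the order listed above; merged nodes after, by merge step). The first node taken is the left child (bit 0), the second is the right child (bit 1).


Huffman tree construction:
Step 1: Merge H(12) + I(19) = 31
Step 2: Merge G(22) + A(27) = 49
Step 3: Merge (H+I)(31) + (G+A)(49) = 80
Read each symbol's code off the tree from the root (left child = 0, right child = 1).

Codes:
  I: 01 (length 2)
  H: 00 (length 2)
  G: 10 (length 2)
  A: 11 (length 2)
Average code length: 160/80 = 2.0000 bits/symbol


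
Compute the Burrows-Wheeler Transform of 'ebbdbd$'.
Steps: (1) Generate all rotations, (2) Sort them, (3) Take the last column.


Rotations (sorted):
  0: $ebbdbd -> last char: d
  1: bbdbd$e -> last char: e
  2: bd$ebbd -> last char: d
  3: bdbd$eb -> last char: b
  4: d$ebbdb -> last char: b
  5: dbd$ebb -> last char: b
  6: ebbdbd$ -> last char: $


BWT = dedbbb$


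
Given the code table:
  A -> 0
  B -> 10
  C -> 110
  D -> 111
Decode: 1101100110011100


Decoding:
110 -> C
110 -> C
0 -> A
110 -> C
0 -> A
111 -> D
0 -> A
0 -> A


Result: CCACADAA


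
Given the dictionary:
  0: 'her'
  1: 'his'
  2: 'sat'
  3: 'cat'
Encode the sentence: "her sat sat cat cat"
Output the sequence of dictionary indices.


Look up each word in the dictionary:
  'her' -> 0
  'sat' -> 2
  'sat' -> 2
  'cat' -> 3
  'cat' -> 3

Encoded: [0, 2, 2, 3, 3]


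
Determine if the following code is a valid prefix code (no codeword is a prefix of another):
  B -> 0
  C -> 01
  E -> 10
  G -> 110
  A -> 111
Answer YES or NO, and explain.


Checking each pair (does one codeword prefix another?):
  B='0' vs C='01': prefix -- VIOLATION

NO -- this is NOT a valid prefix code. B (0) is a prefix of C (01).


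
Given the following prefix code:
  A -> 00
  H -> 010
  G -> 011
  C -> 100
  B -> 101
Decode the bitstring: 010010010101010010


Decoding step by step:
Bits 010 -> H
Bits 010 -> H
Bits 010 -> H
Bits 101 -> B
Bits 010 -> H
Bits 010 -> H


Decoded message: HHHBHH


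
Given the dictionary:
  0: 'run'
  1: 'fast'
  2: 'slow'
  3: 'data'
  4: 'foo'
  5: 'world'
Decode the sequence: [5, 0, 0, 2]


Look up each index in the dictionary:
  5 -> 'world'
  0 -> 'run'
  0 -> 'run'
  2 -> 'slow'

Decoded: "world run run slow"


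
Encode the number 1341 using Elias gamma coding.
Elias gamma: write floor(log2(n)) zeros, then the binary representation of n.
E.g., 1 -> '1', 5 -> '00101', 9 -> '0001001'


num_bits = floor(log2(1341)) + 1 = 11
leading_zeros = num_bits - 1 = 10
binary(1341) = 10100111101

Elias gamma(1341) = '0000000000' + '10100111101' = 000000000010100111101 (21 bits)


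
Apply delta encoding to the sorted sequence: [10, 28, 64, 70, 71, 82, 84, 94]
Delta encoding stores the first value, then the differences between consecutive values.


First value: 10
Deltas:
  28 - 10 = 18
  64 - 28 = 36
  70 - 64 = 6
  71 - 70 = 1
  82 - 71 = 11
  84 - 82 = 2
  94 - 84 = 10


Delta encoded: [10, 18, 36, 6, 1, 11, 2, 10]


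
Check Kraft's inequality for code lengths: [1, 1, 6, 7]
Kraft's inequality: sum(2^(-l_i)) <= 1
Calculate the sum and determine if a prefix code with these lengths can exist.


Sum = 2^(-1) + 2^(-1) + 2^(-6) + 2^(-7)
    = 0.5 + 0.5 + 0.015625 + 0.0078125
    = 131/128 = 1.0234375
Since 1.0234375 > 1, Kraft's inequality is NOT satisfied.
A prefix code with these lengths CANNOT exist.

Kraft sum = 1.0234375. Not satisfied.


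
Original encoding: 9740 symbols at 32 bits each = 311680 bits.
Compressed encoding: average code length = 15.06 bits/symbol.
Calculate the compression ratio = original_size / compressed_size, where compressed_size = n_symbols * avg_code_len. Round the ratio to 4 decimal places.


original_size = n_symbols * orig_bits = 9740 * 32 = 311680 bits
compressed_size = n_symbols * avg_code_len = 9740 * 15.06 = 146684.4 bits
ratio = original_size / compressed_size = 311680 / 146684.4 = 2.1248

Compression ratio = 2.1248


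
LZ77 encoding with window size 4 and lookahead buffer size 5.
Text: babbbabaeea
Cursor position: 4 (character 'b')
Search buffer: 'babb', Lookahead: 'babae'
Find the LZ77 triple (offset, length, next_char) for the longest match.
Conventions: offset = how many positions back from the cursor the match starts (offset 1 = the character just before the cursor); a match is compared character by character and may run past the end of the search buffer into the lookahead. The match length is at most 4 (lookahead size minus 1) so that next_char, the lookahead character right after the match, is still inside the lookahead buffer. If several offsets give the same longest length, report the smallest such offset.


Try each offset into the search buffer:
  offset=1 (pos 3, char 'b'): match length 1
  offset=2 (pos 2, char 'b'): match length 1
  offset=3 (pos 1, char 'a'): match length 0
  offset=4 (pos 0, char 'b'): match length 3
Longest match has length 3 at offset 4.
next_char = character at position 4 + 3 = 7 -> 'a'

Best match: offset=4, length=3 (matching 'bab' starting at position 0)
LZ77 triple: (4, 3, 'a')


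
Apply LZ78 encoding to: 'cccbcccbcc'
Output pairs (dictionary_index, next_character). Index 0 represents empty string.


LZ78 encoding steps:
Dictionary: {0: ''}
Step 1: w='' (idx 0), next='c' -> output (0, 'c'), add 'c' as idx 1
Step 2: w='c' (idx 1), next='c' -> output (1, 'c'), add 'cc' as idx 2
Step 3: w='' (idx 0), next='b' -> output (0, 'b'), add 'b' as idx 3
Step 4: w='cc' (idx 2), next='c' -> output (2, 'c'), add 'ccc' as idx 4
Step 5: w='b' (idx 3), next='c' -> output (3, 'c'), add 'bc' as idx 5
Step 6: w='c' (idx 1), end of input -> output (1, '')


Encoded: [(0, 'c'), (1, 'c'), (0, 'b'), (2, 'c'), (3, 'c'), (1, '')]


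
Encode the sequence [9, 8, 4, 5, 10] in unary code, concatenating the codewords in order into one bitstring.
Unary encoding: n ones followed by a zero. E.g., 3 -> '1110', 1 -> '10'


Encode each number as n ones followed by a terminating 0:
  9 -> 1111111110 (10 bits)
  8 -> 111111110 (9 bits)
  4 -> 11110 (5 bits)
  5 -> 111110 (6 bits)
  10 -> 11111111110 (11 bits)
Total length = 10 + 9 + 5 + 6 + 11 = 41 bits.

Unary([9, 8, 4, 5, 10]) = 11111111101111111101111011111011111111110 (41 bits)


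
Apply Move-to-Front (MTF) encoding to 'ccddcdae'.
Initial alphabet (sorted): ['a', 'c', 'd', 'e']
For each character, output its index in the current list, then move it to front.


MTF encoding:
'c': index 1 in ['a', 'c', 'd', 'e'] -> ['c', 'a', 'd', 'e']
'c': index 0 in ['c', 'a', 'd', 'e'] -> ['c', 'a', 'd', 'e']
'd': index 2 in ['c', 'a', 'd', 'e'] -> ['d', 'c', 'a', 'e']
'd': index 0 in ['d', 'c', 'a', 'e'] -> ['d', 'c', 'a', 'e']
'c': index 1 in ['d', 'c', 'a', 'e'] -> ['c', 'd', 'a', 'e']
'd': index 1 in ['c', 'd', 'a', 'e'] -> ['d', 'c', 'a', 'e']
'a': index 2 in ['d', 'c', 'a', 'e'] -> ['a', 'd', 'c', 'e']
'e': index 3 in ['a', 'd', 'c', 'e'] -> ['e', 'a', 'd', 'c']


Output: [1, 0, 2, 0, 1, 1, 2, 3]


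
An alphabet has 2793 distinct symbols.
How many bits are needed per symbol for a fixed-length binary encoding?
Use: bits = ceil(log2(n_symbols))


log2(2793) = 11.4476
Bracket: 2^11 = 2048 < 2793 <= 2^12 = 4096
So ceil(log2(2793)) = 12

bits = ceil(log2(2793)) = ceil(11.4476) = 12 bits


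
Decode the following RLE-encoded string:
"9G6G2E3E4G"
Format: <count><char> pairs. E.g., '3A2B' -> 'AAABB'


Expanding each <count><char> pair:
  9G -> 'GGGGGGGGG'
  6G -> 'GGGGGG'
  2E -> 'EE'
  3E -> 'EEE'
  4G -> 'GGGG'

Decoded = GGGGGGGGGGGGGGGEEEEEGGGG


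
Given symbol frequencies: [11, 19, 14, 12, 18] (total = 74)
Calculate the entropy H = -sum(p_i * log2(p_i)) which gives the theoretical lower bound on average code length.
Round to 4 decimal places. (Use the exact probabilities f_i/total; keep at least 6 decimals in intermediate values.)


Per-symbol terms -p_i * log2(p_i) with p_i = f_i/74:
  p = 11/74 = 0.148649: log2(p) = -2.750022, -p*log2(p) = 0.408787
  p = 19/74 = 0.256757: log2(p) = -1.961526, -p*log2(p) = 0.503635
  p = 14/74 = 0.189189: log2(p) = -2.402098, -p*log2(p) = 0.454451
  p = 12/74 = 0.162162: log2(p) = -2.624491, -p*log2(p) = 0.425593
  p = 18/74 = 0.243243: log2(p) = -2.039528, -p*log2(p) = 0.496101
H = 0.408787 + 0.503635 + 0.454451 + 0.425593 + 0.496101 = 2.288567

H = 2.2886 bits/symbol


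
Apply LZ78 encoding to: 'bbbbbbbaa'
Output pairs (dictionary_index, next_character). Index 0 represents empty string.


LZ78 encoding steps:
Dictionary: {0: ''}
Step 1: w='' (idx 0), next='b' -> output (0, 'b'), add 'b' as idx 1
Step 2: w='b' (idx 1), next='b' -> output (1, 'b'), add 'bb' as idx 2
Step 3: w='bb' (idx 2), next='b' -> output (2, 'b'), add 'bbb' as idx 3
Step 4: w='b' (idx 1), next='a' -> output (1, 'a'), add 'ba' as idx 4
Step 5: w='' (idx 0), next='a' -> output (0, 'a'), add 'a' as idx 5


Encoded: [(0, 'b'), (1, 'b'), (2, 'b'), (1, 'a'), (0, 'a')]


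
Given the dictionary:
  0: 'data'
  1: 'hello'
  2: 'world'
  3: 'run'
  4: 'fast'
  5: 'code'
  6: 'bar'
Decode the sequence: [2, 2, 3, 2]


Look up each index in the dictionary:
  2 -> 'world'
  2 -> 'world'
  3 -> 'run'
  2 -> 'world'

Decoded: "world world run world"


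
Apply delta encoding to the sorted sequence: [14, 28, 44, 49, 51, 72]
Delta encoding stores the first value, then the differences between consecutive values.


First value: 14
Deltas:
  28 - 14 = 14
  44 - 28 = 16
  49 - 44 = 5
  51 - 49 = 2
  72 - 51 = 21


Delta encoded: [14, 14, 16, 5, 2, 21]


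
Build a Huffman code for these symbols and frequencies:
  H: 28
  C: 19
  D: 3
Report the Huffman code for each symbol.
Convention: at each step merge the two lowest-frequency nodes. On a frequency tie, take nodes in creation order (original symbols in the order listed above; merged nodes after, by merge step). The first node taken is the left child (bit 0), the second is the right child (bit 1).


Huffman tree construction:
Step 1: Merge D(3) + C(19) = 22
Step 2: Merge (D+C)(22) + H(28) = 50
Read each symbol's code off the tree from the root (left child = 0, right child = 1).

Codes:
  H: 1 (length 1)
  C: 01 (length 2)
  D: 00 (length 2)
Average code length: 72/50 = 1.4400 bits/symbol


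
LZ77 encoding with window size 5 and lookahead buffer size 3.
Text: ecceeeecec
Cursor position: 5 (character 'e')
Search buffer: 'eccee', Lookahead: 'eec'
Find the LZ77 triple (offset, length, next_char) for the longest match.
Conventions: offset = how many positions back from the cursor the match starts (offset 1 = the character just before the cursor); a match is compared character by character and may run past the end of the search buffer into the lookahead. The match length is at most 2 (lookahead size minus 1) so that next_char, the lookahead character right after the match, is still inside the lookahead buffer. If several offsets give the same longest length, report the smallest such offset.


Try each offset into the search buffer:
  offset=1 (pos 4, char 'e'): match length 2
  offset=2 (pos 3, char 'e'): match length 2
  offset=3 (pos 2, char 'c'): match length 0
  offset=4 (pos 1, char 'c'): match length 0
  offset=5 (pos 0, char 'e'): match length 1
Longest match has length 2, found at offsets 1, 2; take the smallest, offset 1.
next_char = character at position 5 + 2 = 7 -> 'c'

Best match: offset=1, length=2 (matching 'ee' starting at position 4)
LZ77 triple: (1, 2, 'c')
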